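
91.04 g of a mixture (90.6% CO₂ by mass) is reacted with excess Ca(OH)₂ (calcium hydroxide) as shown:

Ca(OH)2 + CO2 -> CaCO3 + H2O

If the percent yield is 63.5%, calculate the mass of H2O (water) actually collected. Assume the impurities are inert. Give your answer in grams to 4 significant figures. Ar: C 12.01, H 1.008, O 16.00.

21.44 g

Pure CO2 available = 91.04 g × 0.906 = 82.482 g.
M(CO2) = 12.01 + 2(16.00) = 44.01 g/mol.
M(H2O) = 2(1.008) + 16.00 = 18.016 g/mol.
n(CO2) = 82.482 g / 44.01 g/mol = 1.8742 mol.
From the equation the CO2:H2O mole ratio is 1:1, so n(H2O) = 1.8742 × 1/1 = 1.8742 mol.
Mass of H2O = 1.8742 mol × 18.016 g/mol = 33.765 g.
Actual mass collected = 33.765 g × 0.635 = 21.441 g.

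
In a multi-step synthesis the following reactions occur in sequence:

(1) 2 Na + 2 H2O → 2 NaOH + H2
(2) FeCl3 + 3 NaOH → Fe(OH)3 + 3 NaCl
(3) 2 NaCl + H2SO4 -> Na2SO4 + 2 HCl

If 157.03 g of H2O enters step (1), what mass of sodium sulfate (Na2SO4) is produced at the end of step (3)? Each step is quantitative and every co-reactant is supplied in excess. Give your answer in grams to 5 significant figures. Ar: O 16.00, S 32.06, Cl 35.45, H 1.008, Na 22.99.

619.02 g

M(H2O) = 2(1.008) + 16.00 = 18.016 g/mol.
M(Na2SO4) = 2(22.99) + 32.06 + 4(16.00) = 142.04 g/mol.
n(H2O) = 157.03 / 18.016 = 8.71614 mol.
Reaction (1): H2O→NaOH ratio 2:2 ⇒ n(NaOH) = 8.71614 mol.
Reaction (2): NaOH→NaCl ratio 3:3 ⇒ n(NaCl) = 8.71614 mol.
Reaction (3): NaCl→Na2SO4 ratio 2:1 ⇒ n(Na2SO4) = 4.35807 mol.
Mass of Na2SO4 = 4.35807 × 142.04 = 619.020 g.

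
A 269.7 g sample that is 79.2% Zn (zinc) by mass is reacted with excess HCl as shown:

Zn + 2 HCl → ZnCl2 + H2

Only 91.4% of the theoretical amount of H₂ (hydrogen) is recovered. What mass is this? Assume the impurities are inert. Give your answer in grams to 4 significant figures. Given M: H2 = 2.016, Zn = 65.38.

6.020 g

Pure Zn available = 269.7 g × 0.792 = 213.60 g.
n(Zn) = 213.60 g / 65.38 g/mol = 3.2671 mol.
From the equation the Zn:H2 mole ratio is 1:1, so n(H2) = 3.2671 × 1/1 = 3.2671 mol.
Mass of H2 = 3.2671 mol × 2.016 g/mol = 6.5865 g.
Actual mass collected = 6.5865 g × 0.914 = 6.0200 g.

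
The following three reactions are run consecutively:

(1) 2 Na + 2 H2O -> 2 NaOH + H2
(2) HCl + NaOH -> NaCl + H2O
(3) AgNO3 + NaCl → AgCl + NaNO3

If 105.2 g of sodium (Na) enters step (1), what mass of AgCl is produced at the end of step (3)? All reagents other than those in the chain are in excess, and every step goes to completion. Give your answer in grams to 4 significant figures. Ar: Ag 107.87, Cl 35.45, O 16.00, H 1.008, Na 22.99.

M(Na) = 22.99 g/mol.
M(AgCl) = 107.87 + 35.45 = 143.32 g/mol.
n(Na) = 105.2 / 22.99 = 4.5759 mol.
Reaction (1): Na→NaOH ratio 2:2 ⇒ n(NaOH) = 4.5759 mol.
Reaction (2): NaOH→NaCl ratio 1:1 ⇒ n(NaCl) = 4.5759 mol.
Reaction (3): NaCl→AgCl ratio 1:1 ⇒ n(AgCl) = 4.5759 mol.
Mass of AgCl = 4.5759 × 143.32 = 655.82 g.

655.8 g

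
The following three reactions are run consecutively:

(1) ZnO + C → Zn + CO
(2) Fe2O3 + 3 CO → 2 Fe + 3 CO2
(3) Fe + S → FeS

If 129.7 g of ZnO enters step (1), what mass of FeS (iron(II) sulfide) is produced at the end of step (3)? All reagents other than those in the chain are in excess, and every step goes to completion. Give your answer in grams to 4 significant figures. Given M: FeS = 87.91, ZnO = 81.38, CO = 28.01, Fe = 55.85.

93.40 g

n(ZnO) = 129.7 / 81.38 = 1.5938 mol.
Reaction (1): ZnO→CO ratio 1:1 ⇒ n(CO) = 1.5938 mol.
Reaction (2): CO→Fe ratio 3:2 ⇒ n(Fe) = 1.0625 mol.
Reaction (3): Fe→FeS ratio 1:1 ⇒ n(FeS) = 1.0625 mol.
Mass of FeS = 1.0625 × 87.91 = 93.405 g.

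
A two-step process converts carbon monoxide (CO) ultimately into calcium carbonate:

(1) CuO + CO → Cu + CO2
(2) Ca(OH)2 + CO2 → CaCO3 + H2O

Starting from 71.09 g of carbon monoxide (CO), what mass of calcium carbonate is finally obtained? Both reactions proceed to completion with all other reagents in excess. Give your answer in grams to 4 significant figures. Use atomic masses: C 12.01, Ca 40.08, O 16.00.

254.0 g

M(CO) = 12.01 + 16.00 = 28.01 g/mol.
M(CaCO3) = 40.08 + 12.01 + 3(16.00) = 100.09 g/mol.
n(CO) = 71.090 / 28.01 = 2.5380 mol.
Step 1 gives a 1:1 ratio of CO to CO2, so n(CO2) = 2.5380 mol.
In step 2 the CO2:CaCO3 ratio is 1:1, so n(CaCO3) = 2.5380 mol.
Mass of CaCO3 = 2.5380 × 100.09 = 254.03 g.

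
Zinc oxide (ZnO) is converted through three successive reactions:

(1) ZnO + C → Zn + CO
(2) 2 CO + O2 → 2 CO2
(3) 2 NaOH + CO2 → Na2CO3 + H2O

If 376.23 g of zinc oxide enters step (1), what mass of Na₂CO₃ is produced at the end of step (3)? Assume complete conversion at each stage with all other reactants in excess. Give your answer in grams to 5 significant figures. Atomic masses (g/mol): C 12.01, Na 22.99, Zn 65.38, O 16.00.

490.01 g

M(ZnO) = 65.38 + 16.00 = 81.38 g/mol.
M(Na2CO3) = 2(22.99) + 12.01 + 3(16.00) = 105.99 g/mol.
n(ZnO) = 376.23 / 81.38 = 4.62313 mol.
Reaction (1): ZnO→CO ratio 1:1 ⇒ n(CO) = 4.62313 mol.
Reaction (2): CO→CO2 ratio 2:2 ⇒ n(CO2) = 4.62313 mol.
Reaction (3): CO2→Na2CO3 ratio 1:1 ⇒ n(Na2CO3) = 4.62313 mol.
Mass of Na2CO3 = 4.62313 × 105.99 = 490.005 g.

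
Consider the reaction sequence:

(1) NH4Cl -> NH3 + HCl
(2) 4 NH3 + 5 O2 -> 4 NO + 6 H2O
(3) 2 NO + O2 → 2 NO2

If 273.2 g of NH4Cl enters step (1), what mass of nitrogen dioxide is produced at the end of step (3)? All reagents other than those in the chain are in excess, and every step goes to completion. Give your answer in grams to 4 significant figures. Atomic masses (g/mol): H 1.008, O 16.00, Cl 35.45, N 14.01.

235.0 g

M(NH4Cl) = 14.01 + 4(1.008) + 35.45 = 53.492 g/mol.
M(NO2) = 14.01 + 2(16.00) = 46.01 g/mol.
n(NH4Cl) = 273.2 / 53.492 = 5.1073 mol.
Reaction (1): NH4Cl→NH3 ratio 1:1 ⇒ n(NH3) = 5.1073 mol.
Reaction (2): NH3→NO ratio 4:4 ⇒ n(NO) = 5.1073 mol.
Reaction (3): NO→NO2 ratio 2:2 ⇒ n(NO2) = 5.1073 mol.
Mass of NO2 = 5.1073 × 46.01 = 234.99 g.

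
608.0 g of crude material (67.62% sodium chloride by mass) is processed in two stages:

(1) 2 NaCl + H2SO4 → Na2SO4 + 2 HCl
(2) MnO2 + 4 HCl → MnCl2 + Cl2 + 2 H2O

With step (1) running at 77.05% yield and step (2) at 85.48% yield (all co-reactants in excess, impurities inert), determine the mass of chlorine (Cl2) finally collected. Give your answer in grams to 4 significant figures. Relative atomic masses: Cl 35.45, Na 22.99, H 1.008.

82.13 g

Pure NaCl = 608.0 × 0.6762 = 411.13 g.
M(NaCl) = 22.99 + 35.45 = 58.44 g/mol.
M(Cl2) = 2(35.45) = 70.90 g/mol.
n(NaCl) = 411.13 / 58.44 = 7.0351 mol.
Step 1 (NaCl:HCl = 2:2): theoretical n(HCl) = 7.0351 mol; at 77.05% yield, n(HCl) = 5.4205 mol.
Step 2 (HCl:Cl2 = 4:1): theoretical n(Cl2) = 1.3551 mol, so theoretical mass = 1.3551 × 70.90 = 96.079 g.
At 85.48% yield, actual mass of Cl2 = 96.079 × 0.8548 = 82.128 g.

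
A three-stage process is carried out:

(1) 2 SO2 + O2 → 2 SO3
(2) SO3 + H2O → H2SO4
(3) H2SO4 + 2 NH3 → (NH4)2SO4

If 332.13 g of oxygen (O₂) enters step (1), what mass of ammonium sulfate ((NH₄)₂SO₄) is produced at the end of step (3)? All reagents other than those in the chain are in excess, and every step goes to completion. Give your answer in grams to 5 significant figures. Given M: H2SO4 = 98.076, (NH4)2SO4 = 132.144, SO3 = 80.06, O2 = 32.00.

2743.1 g

n(O2) = 332.13 / 32.00 = 10.3791 mol.
Reaction (1): O2→SO3 ratio 1:2 ⇒ n(SO3) = 20.7581 mol.
Reaction (2): SO3→H2SO4 ratio 1:1 ⇒ n(H2SO4) = 20.7581 mol.
Reaction (3): H2SO4→(NH4)2SO4 ratio 1:1 ⇒ n((NH4)2SO4) = 20.7581 mol.
Mass of (NH4)2SO4 = 20.7581 × 132.144 = 2743.06 g.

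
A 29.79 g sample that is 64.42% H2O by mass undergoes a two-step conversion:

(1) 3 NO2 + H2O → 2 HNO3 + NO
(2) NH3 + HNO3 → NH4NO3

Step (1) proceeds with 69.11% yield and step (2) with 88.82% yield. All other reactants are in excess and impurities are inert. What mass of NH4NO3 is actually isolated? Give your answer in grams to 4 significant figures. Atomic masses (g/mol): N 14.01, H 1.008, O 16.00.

Pure H2O = 29.79 × 0.6442 = 19.191 g.
M(H2O) = 2(1.008) + 16.00 = 18.016 g/mol.
M(NH4NO3) = 2(14.01) + 4(1.008) + 3(16.00) = 80.052 g/mol.
n(H2O) = 19.191 / 18.016 = 1.0652 mol.
Step 1 (H2O:HNO3 = 1:2): theoretical n(HNO3) = 2.1304 mol; at 69.11% yield, n(HNO3) = 1.4723 mol.
Step 2 (HNO3:NH4NO3 = 1:1): theoretical n(NH4NO3) = 1.4723 mol, so theoretical mass = 1.4723 × 80.052 = 117.86 g.
At 88.82% yield, actual mass of NH4NO3 = 117.86 × 0.8882 = 104.69 g.

104.7 g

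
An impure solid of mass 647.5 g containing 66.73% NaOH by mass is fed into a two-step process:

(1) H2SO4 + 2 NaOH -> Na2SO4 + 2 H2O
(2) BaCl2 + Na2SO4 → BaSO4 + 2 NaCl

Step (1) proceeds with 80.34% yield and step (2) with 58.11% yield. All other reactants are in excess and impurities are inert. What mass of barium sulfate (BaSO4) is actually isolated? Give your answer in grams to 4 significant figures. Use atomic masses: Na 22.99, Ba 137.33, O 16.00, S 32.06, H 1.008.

588.5 g

Pure NaOH = 647.5 × 0.6673 = 432.08 g.
M(NaOH) = 22.99 + 16.00 + 1.008 = 39.998 g/mol.
M(BaSO4) = 137.33 + 32.06 + 4(16.00) = 233.39 g/mol.
n(NaOH) = 432.08 / 39.998 = 10.802 mol.
Step 1 (NaOH:Na2SO4 = 2:1): theoretical n(Na2SO4) = 5.4012 mol; at 80.34% yield, n(Na2SO4) = 4.3393 mol.
Step 2 (Na2SO4:BaSO4 = 1:1): theoretical n(BaSO4) = 4.3393 mol, so theoretical mass = 4.3393 × 233.39 = 1012.8 g.
At 58.11% yield, actual mass of BaSO4 = 1012.8 × 0.5811 = 588.52 g.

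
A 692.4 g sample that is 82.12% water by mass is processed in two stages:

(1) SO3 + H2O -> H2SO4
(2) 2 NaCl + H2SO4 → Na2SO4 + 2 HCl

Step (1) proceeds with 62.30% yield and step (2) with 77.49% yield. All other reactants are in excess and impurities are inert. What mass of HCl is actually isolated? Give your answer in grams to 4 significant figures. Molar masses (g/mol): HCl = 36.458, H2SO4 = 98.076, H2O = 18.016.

1111 g

Pure H2O = 692.4 × 0.8212 = 568.60 g.
n(H2O) = 568.60 / 18.016 = 31.561 mol.
Step 1 (H2O:H2SO4 = 1:1): theoretical n(H2SO4) = 31.561 mol; at 62.30% yield, n(H2SO4) = 19.662 mol.
Step 2 (H2SO4:HCl = 1:2): theoretical n(HCl) = 39.325 mol, so theoretical mass = 39.325 × 36.458 = 1433.7 g.
At 77.49% yield, actual mass of HCl = 1433.7 × 0.7749 = 1111.0 g.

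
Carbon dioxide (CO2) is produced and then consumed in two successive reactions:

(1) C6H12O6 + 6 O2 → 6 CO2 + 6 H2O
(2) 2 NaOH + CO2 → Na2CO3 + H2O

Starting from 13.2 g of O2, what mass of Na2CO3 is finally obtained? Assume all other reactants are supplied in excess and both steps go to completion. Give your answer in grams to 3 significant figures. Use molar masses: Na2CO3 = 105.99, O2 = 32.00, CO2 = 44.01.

43.7 g

n(O2) = 13.20 / 32.00 = 0.4125 mol.
Step 1 gives a 6:6 ratio of O2 to CO2, so n(CO2) = 0.4125 mol.
In step 2 the CO2:Na2CO3 ratio is 1:1, so n(Na2CO3) = 0.4125 mol.
Mass of Na2CO3 = 0.4125 × 105.99 = 43.72 g.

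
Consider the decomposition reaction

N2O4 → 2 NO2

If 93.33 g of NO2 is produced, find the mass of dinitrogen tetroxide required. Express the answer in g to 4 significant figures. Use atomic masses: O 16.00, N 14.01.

M(NO2) = 14.01 + 2(16.00) = 46.01 g/mol.
M(N2O4) = 2(14.01) + 4(16.00) = 92.02 g/mol.
n(NO2) = 93.330 g / 46.01 g/mol = 2.0285 mol.
From the equation the NO2:N2O4 mole ratio is 2:1, so n(N2O4) = 2.0285 × 1/2 = 1.0142 mol.
Mass of N2O4 = 1.0142 mol × 92.02 g/mol = 93.330 g.

93.33 g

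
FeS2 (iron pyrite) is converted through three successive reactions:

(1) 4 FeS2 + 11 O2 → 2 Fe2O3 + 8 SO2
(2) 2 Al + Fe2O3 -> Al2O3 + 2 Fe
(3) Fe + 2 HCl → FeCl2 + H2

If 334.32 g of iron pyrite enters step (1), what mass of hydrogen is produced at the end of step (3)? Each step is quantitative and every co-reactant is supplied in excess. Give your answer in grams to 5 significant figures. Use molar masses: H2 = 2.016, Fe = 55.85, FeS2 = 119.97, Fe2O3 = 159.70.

n(FeS2) = 334.32 / 119.97 = 2.78670 mol.
Reaction (1): FeS2→Fe2O3 ratio 4:2 ⇒ n(Fe2O3) = 1.39335 mol.
Reaction (2): Fe2O3→Fe ratio 1:2 ⇒ n(Fe) = 2.78670 mol.
Reaction (3): Fe→H2 ratio 1:1 ⇒ n(H2) = 2.78670 mol.
Mass of H2 = 2.78670 × 2.016 = 5.61798 g.

5.6180 g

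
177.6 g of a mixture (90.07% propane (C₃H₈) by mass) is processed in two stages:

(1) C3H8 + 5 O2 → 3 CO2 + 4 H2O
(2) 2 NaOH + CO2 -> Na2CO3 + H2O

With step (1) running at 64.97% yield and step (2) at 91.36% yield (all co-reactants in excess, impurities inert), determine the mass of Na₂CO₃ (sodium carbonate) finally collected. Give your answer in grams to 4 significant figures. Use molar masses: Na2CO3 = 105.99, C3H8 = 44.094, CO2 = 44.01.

684.7 g

Pure C3H8 = 177.6 × 0.9007 = 159.96 g.
n(C3H8) = 159.96 / 44.094 = 3.6278 mol.
Step 1 (C3H8:CO2 = 1:3): theoretical n(CO2) = 10.883 mol; at 64.97% yield, n(CO2) = 7.0709 mol.
Step 2 (CO2:Na2CO3 = 1:1): theoretical n(Na2CO3) = 7.0709 mol, so theoretical mass = 7.0709 × 105.99 = 749.45 g.
At 91.36% yield, actual mass of Na2CO3 = 749.45 × 0.9136 = 684.70 g.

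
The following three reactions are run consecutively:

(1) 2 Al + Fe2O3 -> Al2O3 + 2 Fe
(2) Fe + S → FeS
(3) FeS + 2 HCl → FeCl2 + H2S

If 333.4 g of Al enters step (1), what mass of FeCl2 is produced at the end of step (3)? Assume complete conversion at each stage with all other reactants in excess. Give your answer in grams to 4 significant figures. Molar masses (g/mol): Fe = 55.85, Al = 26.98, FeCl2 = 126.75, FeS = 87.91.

1566 g

n(Al) = 333.4 / 26.98 = 12.357 mol.
Reaction (1): Al→Fe ratio 2:2 ⇒ n(Fe) = 12.357 mol.
Reaction (2): Fe→FeS ratio 1:1 ⇒ n(FeS) = 12.357 mol.
Reaction (3): FeS→FeCl2 ratio 1:1 ⇒ n(FeCl2) = 12.357 mol.
Mass of FeCl2 = 12.357 × 126.75 = 1566.3 g.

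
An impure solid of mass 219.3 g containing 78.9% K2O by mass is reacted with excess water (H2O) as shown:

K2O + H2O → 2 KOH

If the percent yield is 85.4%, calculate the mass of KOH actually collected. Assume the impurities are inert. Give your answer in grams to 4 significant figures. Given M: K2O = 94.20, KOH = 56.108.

Pure K2O available = 219.3 g × 0.789 = 173.03 g.
n(K2O) = 173.03 g / 94.20 g/mol = 1.8368 mol.
From the equation the K2O:KOH mole ratio is 1:2, so n(KOH) = 1.8368 × 2/1 = 3.6736 mol.
Mass of KOH = 3.6736 mol × 56.108 g/mol = 206.12 g.
Actual mass collected = 206.12 g × 0.854 = 176.03 g.

176.0 g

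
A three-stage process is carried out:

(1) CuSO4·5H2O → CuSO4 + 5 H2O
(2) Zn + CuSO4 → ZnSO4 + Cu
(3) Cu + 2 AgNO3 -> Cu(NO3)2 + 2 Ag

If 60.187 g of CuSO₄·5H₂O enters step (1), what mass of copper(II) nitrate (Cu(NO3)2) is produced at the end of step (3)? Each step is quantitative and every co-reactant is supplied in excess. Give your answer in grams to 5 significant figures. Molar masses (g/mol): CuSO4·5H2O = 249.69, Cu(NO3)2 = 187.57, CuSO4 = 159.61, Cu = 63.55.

n(CuSO4·5H2O) = 60.187 / 249.69 = 0.241047 mol.
Reaction (1): CuSO4·5H2O→CuSO4 ratio 1:1 ⇒ n(CuSO4) = 0.241047 mol.
Reaction (2): CuSO4→Cu ratio 1:1 ⇒ n(Cu) = 0.241047 mol.
Reaction (3): Cu→Cu(NO3)2 ratio 1:1 ⇒ n(Cu(NO3)2) = 0.241047 mol.
Mass of Cu(NO3)2 = 0.241047 × 187.57 = 45.2132 g.

45.213 g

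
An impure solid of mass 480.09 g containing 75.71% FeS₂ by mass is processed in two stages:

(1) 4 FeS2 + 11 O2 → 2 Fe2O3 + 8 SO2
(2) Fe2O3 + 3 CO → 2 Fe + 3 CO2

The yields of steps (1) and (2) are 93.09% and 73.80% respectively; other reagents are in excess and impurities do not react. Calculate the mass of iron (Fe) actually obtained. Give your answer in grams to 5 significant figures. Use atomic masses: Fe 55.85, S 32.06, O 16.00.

116.25 g

Pure FeS2 = 480.09 × 0.7571 = 363.476 g.
M(FeS2) = 55.85 + 2(32.06) = 119.97 g/mol.
M(Fe) = 55.85 g/mol.
n(FeS2) = 363.476 / 119.97 = 3.02973 mol.
Step 1 (FeS2:Fe2O3 = 4:2): theoretical n(Fe2O3) = 1.51486 mol; at 93.09% yield, n(Fe2O3) = 1.41019 mol.
Step 2 (Fe2O3:Fe = 1:2): theoretical n(Fe) = 2.82037 mol, so theoretical mass = 2.82037 × 55.85 = 157.518 g.
At 73.80% yield, actual mass of Fe = 157.518 × 0.7380 = 116.248 g.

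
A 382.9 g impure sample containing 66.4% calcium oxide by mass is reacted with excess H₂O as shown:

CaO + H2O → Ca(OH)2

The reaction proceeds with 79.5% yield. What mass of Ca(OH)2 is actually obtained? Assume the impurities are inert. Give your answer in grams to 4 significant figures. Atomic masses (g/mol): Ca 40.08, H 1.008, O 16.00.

267.1 g

Pure CaO available = 382.9 g × 0.664 = 254.25 g.
M(CaO) = 40.08 + 16.00 = 56.08 g/mol.
M(Ca(OH)2) = 40.08 + 2(16.00) + 2(1.008) = 74.096 g/mol.
n(CaO) = 254.25 g / 56.08 g/mol = 4.5336 mol.
From the equation the CaO:Ca(OH)2 mole ratio is 1:1, so n(Ca(OH)2) = 4.5336 × 1/1 = 4.5336 mol.
Mass of Ca(OH)2 = 4.5336 mol × 74.096 g/mol = 335.92 g.
Actual mass collected = 335.92 g × 0.795 = 267.06 g.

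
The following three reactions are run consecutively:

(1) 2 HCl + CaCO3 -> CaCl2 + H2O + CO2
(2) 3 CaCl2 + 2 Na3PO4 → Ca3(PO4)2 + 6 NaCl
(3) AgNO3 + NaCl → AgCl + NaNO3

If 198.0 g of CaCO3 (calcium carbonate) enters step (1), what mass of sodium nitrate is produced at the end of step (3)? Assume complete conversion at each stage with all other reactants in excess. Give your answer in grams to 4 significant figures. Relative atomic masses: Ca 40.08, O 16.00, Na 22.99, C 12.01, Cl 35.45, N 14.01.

M(CaCO3) = 40.08 + 12.01 + 3(16.00) = 100.09 g/mol.
M(NaNO3) = 22.99 + 14.01 + 3(16.00) = 85.00 g/mol.
n(CaCO3) = 198.0 / 100.09 = 1.9782 mol.
Reaction (1): CaCO3→CaCl2 ratio 1:1 ⇒ n(CaCl2) = 1.9782 mol.
Reaction (2): CaCl2→NaCl ratio 3:6 ⇒ n(NaCl) = 3.9564 mol.
Reaction (3): NaCl→NaNO3 ratio 1:1 ⇒ n(NaNO3) = 3.9564 mol.
Mass of NaNO3 = 3.9564 × 85.00 = 336.30 g.

336.3 g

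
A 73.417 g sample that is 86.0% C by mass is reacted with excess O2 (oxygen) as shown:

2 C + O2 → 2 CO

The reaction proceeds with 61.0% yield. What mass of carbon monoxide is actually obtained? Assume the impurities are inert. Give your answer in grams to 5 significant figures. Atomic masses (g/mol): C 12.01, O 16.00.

89.825 g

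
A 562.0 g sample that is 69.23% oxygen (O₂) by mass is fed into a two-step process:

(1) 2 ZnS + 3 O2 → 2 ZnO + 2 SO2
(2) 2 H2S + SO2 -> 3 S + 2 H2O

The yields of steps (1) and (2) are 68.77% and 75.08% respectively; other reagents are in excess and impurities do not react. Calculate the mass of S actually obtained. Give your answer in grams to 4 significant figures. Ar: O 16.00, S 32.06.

Pure O2 = 562.0 × 0.6923 = 389.07 g.
M(O2) = 2(16.00) = 32.00 g/mol.
M(S) = 32.06 g/mol.
n(O2) = 389.07 / 32.00 = 12.159 mol.
Step 1 (O2:SO2 = 3:2): theoretical n(SO2) = 8.1057 mol; at 68.77% yield, n(SO2) = 5.5743 mol.
Step 2 (SO2:S = 1:3): theoretical n(S) = 16.723 mol, so theoretical mass = 16.723 × 32.06 = 536.13 g.
At 75.08% yield, actual mass of S = 536.13 × 0.7508 = 402.53 g.

402.5 g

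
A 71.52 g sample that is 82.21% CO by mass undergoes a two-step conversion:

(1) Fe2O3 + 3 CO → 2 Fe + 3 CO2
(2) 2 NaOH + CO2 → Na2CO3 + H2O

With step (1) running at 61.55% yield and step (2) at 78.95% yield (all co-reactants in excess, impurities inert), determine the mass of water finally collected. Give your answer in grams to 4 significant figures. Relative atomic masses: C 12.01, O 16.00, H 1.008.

Pure CO = 71.52 × 0.8221 = 58.797 g.
M(CO) = 12.01 + 16.00 = 28.01 g/mol.
M(H2O) = 2(1.008) + 16.00 = 18.016 g/mol.
n(CO) = 58.797 / 28.01 = 2.0991 mol.
Step 1 (CO:CO2 = 3:3): theoretical n(CO2) = 2.0991 mol; at 61.55% yield, n(CO2) = 1.2920 mol.
Step 2 (CO2:H2O = 1:1): theoretical n(H2O) = 1.2920 mol, so theoretical mass = 1.2920 × 18.016 = 23.277 g.
At 78.95% yield, actual mass of H2O = 23.277 × 0.7895 = 18.377 g.

18.38 g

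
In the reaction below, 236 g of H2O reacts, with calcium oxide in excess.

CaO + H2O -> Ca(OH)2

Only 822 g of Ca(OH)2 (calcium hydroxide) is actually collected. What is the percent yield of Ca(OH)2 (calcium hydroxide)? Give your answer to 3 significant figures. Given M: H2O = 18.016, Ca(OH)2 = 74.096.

84.7 %

n(H2O) = 236.0 g / 18.016 g/mol = 13.10 mol.
From the equation the H2O:Ca(OH)2 mole ratio is 1:1, so n(Ca(OH)2) = 13.10 × 1/1 = 13.10 mol.
Mass of Ca(OH)2 = 13.10 mol × 74.096 g/mol = 970.6 g.
This is the theoretical yield. Percent yield = 822 g / 970.6 g × 100% = 84.69%.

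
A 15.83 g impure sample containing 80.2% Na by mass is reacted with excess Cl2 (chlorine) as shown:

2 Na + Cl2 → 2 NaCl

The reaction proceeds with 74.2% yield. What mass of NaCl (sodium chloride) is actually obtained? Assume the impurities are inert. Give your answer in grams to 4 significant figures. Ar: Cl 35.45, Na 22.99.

Pure Na available = 15.83 g × 0.802 = 12.696 g.
M(Na) = 22.99 g/mol.
M(NaCl) = 22.99 + 35.45 = 58.44 g/mol.
n(Na) = 12.696 g / 22.99 g/mol = 0.55223 mol.
From the equation the Na:NaCl mole ratio is 2:2, so n(NaCl) = 0.55223 × 2/2 = 0.55223 mol.
Mass of NaCl = 0.55223 mol × 58.44 g/mol = 32.272 g.
Actual mass collected = 32.272 g × 0.742 = 23.946 g.

23.95 g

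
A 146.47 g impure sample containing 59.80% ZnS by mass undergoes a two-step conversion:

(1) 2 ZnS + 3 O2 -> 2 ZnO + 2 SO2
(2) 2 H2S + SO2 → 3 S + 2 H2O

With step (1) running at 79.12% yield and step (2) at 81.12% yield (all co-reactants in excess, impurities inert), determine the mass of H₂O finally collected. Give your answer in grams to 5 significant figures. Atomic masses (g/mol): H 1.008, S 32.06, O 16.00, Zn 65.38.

20.788 g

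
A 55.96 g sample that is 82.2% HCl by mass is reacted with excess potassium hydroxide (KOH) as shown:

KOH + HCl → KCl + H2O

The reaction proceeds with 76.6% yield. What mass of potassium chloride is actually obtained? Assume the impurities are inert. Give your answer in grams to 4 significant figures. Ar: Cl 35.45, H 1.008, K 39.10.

72.05 g

Pure HCl available = 55.96 g × 0.822 = 45.999 g.
M(HCl) = 1.008 + 35.45 = 36.458 g/mol.
M(KCl) = 39.10 + 35.45 = 74.55 g/mol.
n(HCl) = 45.999 g / 36.458 g/mol = 1.2617 mol.
From the equation the HCl:KCl mole ratio is 1:1, so n(KCl) = 1.2617 × 1/1 = 1.2617 mol.
Mass of KCl = 1.2617 mol × 74.55 g/mol = 94.060 g.
Actual mass collected = 94.060 g × 0.766 = 72.050 g.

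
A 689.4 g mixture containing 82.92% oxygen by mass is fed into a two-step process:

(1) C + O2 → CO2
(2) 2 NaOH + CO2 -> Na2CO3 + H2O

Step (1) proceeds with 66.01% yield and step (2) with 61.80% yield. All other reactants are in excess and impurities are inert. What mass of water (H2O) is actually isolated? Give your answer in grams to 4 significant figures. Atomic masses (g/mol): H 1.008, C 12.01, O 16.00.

Pure O2 = 689.4 × 0.8292 = 571.65 g.
M(O2) = 2(16.00) = 32.00 g/mol.
M(H2O) = 2(1.008) + 16.00 = 18.016 g/mol.
n(O2) = 571.65 / 32.00 = 17.864 mol.
Step 1 (O2:CO2 = 1:1): theoretical n(CO2) = 17.864 mol; at 66.01% yield, n(CO2) = 11.792 mol.
Step 2 (CO2:H2O = 1:1): theoretical n(H2O) = 11.792 mol, so theoretical mass = 11.792 × 18.016 = 212.45 g.
At 61.80% yield, actual mass of H2O = 212.45 × 0.6180 = 131.29 g.

131.3 g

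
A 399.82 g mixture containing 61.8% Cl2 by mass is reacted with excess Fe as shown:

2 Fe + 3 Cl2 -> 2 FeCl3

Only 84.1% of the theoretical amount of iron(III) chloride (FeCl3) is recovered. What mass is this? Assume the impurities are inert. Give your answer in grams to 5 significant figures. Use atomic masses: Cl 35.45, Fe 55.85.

316.93 g

Pure Cl2 available = 399.82 g × 0.618 = 247.089 g.
M(Cl2) = 2(35.45) = 70.90 g/mol.
M(FeCl3) = 55.85 + 3(35.45) = 162.20 g/mol.
n(Cl2) = 247.089 g / 70.90 g/mol = 3.48503 mol.
From the equation the Cl2:FeCl3 mole ratio is 3:2, so n(FeCl3) = 3.48503 × 2/3 = 2.32335 mol.
Mass of FeCl3 = 2.32335 mol × 162.20 g/mol = 376.848 g.
Actual mass collected = 376.848 g × 0.841 = 316.929 g.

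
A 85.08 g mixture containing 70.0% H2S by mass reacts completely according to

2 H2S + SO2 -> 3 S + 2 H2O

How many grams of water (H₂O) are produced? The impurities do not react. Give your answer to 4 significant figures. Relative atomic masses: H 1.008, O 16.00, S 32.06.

Mass of pure H2S = 85.08 g × 0.700 = 59.556 g.
M(H2S) = 2(1.008) + 32.06 = 34.076 g/mol.
M(H2O) = 2(1.008) + 16.00 = 18.016 g/mol.
n(H2S) = 59.556 g / 34.076 g/mol = 1.7477 mol.
From the equation the H2S:H2O mole ratio is 2:2, so n(H2O) = 1.7477 × 2/2 = 1.7477 mol.
Mass of H2O = 1.7477 mol × 18.016 g/mol = 31.487 g.

31.49 g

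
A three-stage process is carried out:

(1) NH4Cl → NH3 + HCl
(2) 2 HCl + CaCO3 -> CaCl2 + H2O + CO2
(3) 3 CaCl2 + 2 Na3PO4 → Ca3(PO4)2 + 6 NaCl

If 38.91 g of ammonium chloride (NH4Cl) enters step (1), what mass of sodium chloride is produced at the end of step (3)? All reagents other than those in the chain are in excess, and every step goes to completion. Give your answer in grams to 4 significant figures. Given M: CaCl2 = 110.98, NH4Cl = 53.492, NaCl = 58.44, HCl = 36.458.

42.51 g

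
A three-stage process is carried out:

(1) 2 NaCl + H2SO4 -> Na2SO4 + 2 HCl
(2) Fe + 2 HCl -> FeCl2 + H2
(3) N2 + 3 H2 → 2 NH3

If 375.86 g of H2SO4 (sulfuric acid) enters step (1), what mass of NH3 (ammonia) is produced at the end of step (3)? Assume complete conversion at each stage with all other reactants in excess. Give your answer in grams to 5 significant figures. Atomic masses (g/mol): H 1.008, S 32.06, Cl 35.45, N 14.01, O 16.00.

M(H2SO4) = 2(1.008) + 32.06 + 4(16.00) = 98.076 g/mol.
M(NH3) = 14.01 + 3(1.008) = 17.034 g/mol.
n(H2SO4) = 375.86 / 98.076 = 3.83233 mol.
Reaction (1): H2SO4→HCl ratio 1:2 ⇒ n(HCl) = 7.66467 mol.
Reaction (2): HCl→H2 ratio 2:1 ⇒ n(H2) = 3.83233 mol.
Reaction (3): H2→NH3 ratio 3:2 ⇒ n(NH3) = 2.55489 mol.
Mass of NH3 = 2.55489 × 17.034 = 43.5200 g.

43.520 g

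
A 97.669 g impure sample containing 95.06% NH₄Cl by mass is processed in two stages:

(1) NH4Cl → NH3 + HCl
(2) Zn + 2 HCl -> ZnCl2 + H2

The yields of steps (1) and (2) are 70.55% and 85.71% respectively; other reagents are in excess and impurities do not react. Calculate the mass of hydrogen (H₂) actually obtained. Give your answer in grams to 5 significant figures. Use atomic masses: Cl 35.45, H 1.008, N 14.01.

1.0579 g

Pure NH4Cl = 97.669 × 0.9506 = 92.8442 g.
M(NH4Cl) = 14.01 + 4(1.008) + 35.45 = 53.492 g/mol.
M(H2) = 2(1.008) = 2.016 g/mol.
n(NH4Cl) = 92.8442 / 53.492 = 1.73566 mol.
Step 1 (NH4Cl:HCl = 1:1): theoretical n(HCl) = 1.73566 mol; at 70.55% yield, n(HCl) = 1.22451 mol.
Step 2 (HCl:H2 = 2:1): theoretical n(H2) = 0.612256 mol, so theoretical mass = 0.612256 × 2.016 = 1.23431 g.
At 85.71% yield, actual mass of H2 = 1.23431 × 0.8571 = 1.05792 g.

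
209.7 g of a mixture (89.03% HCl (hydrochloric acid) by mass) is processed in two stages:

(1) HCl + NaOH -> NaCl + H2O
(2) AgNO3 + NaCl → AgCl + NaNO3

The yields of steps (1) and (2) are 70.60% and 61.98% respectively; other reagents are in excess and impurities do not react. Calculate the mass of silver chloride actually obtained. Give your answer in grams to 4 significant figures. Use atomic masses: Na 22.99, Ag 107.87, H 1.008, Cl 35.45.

Pure HCl = 209.7 × 0.8903 = 186.70 g.
M(HCl) = 1.008 + 35.45 = 36.458 g/mol.
M(AgCl) = 107.87 + 35.45 = 143.32 g/mol.
n(HCl) = 186.70 / 36.458 = 5.1208 mol.
Step 1 (HCl:NaCl = 1:1): theoretical n(NaCl) = 5.1208 mol; at 70.60% yield, n(NaCl) = 3.6153 mol.
Step 2 (NaCl:AgCl = 1:1): theoretical n(AgCl) = 3.6153 mol, so theoretical mass = 3.6153 × 143.32 = 518.15 g.
At 61.98% yield, actual mass of AgCl = 518.15 × 0.6198 = 321.15 g.

321.1 g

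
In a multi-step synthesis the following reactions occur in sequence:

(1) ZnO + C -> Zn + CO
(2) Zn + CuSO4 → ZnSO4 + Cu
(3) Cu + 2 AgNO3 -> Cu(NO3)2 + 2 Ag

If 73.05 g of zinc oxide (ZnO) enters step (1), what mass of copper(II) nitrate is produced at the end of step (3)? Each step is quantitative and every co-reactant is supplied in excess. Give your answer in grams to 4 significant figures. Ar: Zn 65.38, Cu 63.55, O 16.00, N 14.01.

168.4 g

M(ZnO) = 65.38 + 16.00 = 81.38 g/mol.
M(Cu(NO3)2) = 63.55 + 2(14.01) + 6(16.00) = 187.57 g/mol.
n(ZnO) = 73.05 / 81.38 = 0.89764 mol.
Reaction (1): ZnO→Zn ratio 1:1 ⇒ n(Zn) = 0.89764 mol.
Reaction (2): Zn→Cu ratio 1:1 ⇒ n(Cu) = 0.89764 mol.
Reaction (3): Cu→Cu(NO3)2 ratio 1:1 ⇒ n(Cu(NO3)2) = 0.89764 mol.
Mass of Cu(NO3)2 = 0.89764 × 187.57 = 168.37 g.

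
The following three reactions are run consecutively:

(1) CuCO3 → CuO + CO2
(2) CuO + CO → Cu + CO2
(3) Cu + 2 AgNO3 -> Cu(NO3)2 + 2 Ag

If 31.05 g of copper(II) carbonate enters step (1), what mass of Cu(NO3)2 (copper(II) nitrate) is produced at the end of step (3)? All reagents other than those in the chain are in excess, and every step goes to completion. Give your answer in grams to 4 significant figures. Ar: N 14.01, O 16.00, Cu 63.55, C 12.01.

47.14 g

M(CuCO3) = 63.55 + 12.01 + 3(16.00) = 123.56 g/mol.
M(Cu(NO3)2) = 63.55 + 2(14.01) + 6(16.00) = 187.57 g/mol.
n(CuCO3) = 31.05 / 123.56 = 0.25129 mol.
Reaction (1): CuCO3→CuO ratio 1:1 ⇒ n(CuO) = 0.25129 mol.
Reaction (2): CuO→Cu ratio 1:1 ⇒ n(Cu) = 0.25129 mol.
Reaction (3): Cu→Cu(NO3)2 ratio 1:1 ⇒ n(Cu(NO3)2) = 0.25129 mol.
Mass of Cu(NO3)2 = 0.25129 × 187.57 = 47.135 g.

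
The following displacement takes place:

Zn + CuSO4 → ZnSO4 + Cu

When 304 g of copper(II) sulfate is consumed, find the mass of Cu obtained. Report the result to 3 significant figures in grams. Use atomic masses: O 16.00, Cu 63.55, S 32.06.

M(CuSO4) = 63.55 + 32.06 + 4(16.00) = 159.61 g/mol.
M(Cu) = 63.55 g/mol.
n(CuSO4) = 304.0 g / 159.61 g/mol = 1.905 mol.
From the equation the CuSO4:Cu mole ratio is 1:1, so n(Cu) = 1.905 × 1/1 = 1.905 mol.
Mass of Cu = 1.905 mol × 63.55 g/mol = 121.0 g.

121 g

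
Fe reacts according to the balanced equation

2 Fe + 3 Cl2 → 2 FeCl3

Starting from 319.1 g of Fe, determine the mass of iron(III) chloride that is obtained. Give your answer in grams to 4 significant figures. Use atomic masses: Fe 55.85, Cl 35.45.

M(Fe) = 55.85 g/mol.
M(FeCl3) = 55.85 + 3(35.45) = 162.20 g/mol.
n(Fe) = 319.10 g / 55.85 g/mol = 5.7135 mol.
From the equation the Fe:FeCl3 mole ratio is 2:2, so n(FeCl3) = 5.7135 × 2/2 = 5.7135 mol.
Mass of FeCl3 = 5.7135 mol × 162.20 g/mol = 926.73 g.

926.7 g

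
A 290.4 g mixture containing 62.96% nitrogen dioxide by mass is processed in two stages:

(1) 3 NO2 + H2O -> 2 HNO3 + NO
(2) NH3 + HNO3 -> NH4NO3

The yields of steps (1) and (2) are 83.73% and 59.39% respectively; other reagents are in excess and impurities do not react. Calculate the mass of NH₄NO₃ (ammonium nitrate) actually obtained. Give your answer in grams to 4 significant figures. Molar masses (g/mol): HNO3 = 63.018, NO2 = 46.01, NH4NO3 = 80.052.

105.5 g

Pure NO2 = 290.4 × 0.6296 = 182.84 g.
n(NO2) = 182.84 / 46.01 = 3.9738 mol.
Step 1 (NO2:HNO3 = 3:2): theoretical n(HNO3) = 2.6492 mol; at 83.73% yield, n(HNO3) = 2.2182 mol.
Step 2 (HNO3:NH4NO3 = 1:1): theoretical n(NH4NO3) = 2.2182 mol, so theoretical mass = 2.2182 × 80.052 = 177.57 g.
At 59.39% yield, actual mass of NH4NO3 = 177.57 × 0.5939 = 105.46 g.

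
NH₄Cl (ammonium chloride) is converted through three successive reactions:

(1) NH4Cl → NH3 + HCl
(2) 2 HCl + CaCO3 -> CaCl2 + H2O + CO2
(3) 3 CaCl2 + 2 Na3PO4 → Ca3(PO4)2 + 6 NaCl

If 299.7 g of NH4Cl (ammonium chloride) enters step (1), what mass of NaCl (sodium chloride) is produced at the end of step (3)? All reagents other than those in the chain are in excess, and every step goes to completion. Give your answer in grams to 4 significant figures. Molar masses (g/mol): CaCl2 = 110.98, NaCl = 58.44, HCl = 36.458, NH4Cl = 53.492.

327.4 g

n(NH4Cl) = 299.7 / 53.492 = 5.6027 mol.
Reaction (1): NH4Cl→HCl ratio 1:1 ⇒ n(HCl) = 5.6027 mol.
Reaction (2): HCl→CaCl2 ratio 2:1 ⇒ n(CaCl2) = 2.8014 mol.
Reaction (3): CaCl2→NaCl ratio 3:6 ⇒ n(NaCl) = 5.6027 mol.
Mass of NaCl = 5.6027 × 58.44 = 327.42 g.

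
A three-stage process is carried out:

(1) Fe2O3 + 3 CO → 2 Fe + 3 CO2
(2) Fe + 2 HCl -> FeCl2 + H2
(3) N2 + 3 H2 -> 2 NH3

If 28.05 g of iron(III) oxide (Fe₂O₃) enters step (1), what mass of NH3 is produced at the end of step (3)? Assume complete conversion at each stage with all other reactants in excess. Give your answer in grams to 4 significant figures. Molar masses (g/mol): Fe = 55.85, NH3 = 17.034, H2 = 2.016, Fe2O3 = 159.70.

3.989 g

n(Fe2O3) = 28.05 / 159.70 = 0.17564 mol.
Reaction (1): Fe2O3→Fe ratio 1:2 ⇒ n(Fe) = 0.35128 mol.
Reaction (2): Fe→H2 ratio 1:1 ⇒ n(H2) = 0.35128 mol.
Reaction (3): H2→NH3 ratio 3:2 ⇒ n(NH3) = 0.23419 mol.
Mass of NH3 = 0.23419 × 17.034 = 3.9892 g.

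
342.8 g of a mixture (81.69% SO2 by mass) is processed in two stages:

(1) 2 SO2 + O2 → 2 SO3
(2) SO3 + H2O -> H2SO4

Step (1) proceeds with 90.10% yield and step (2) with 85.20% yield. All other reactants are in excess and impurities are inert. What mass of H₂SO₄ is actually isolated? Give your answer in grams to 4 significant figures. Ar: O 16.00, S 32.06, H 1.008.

329.1 g

Pure SO2 = 342.8 × 0.8169 = 280.03 g.
M(SO2) = 32.06 + 2(16.00) = 64.06 g/mol.
M(H2SO4) = 2(1.008) + 32.06 + 4(16.00) = 98.076 g/mol.
n(SO2) = 280.03 / 64.06 = 4.3714 mol.
Step 1 (SO2:SO3 = 2:2): theoretical n(SO3) = 4.3714 mol; at 90.10% yield, n(SO3) = 3.9387 mol.
Step 2 (SO3:H2SO4 = 1:1): theoretical n(H2SO4) = 3.9387 mol, so theoretical mass = 3.9387 × 98.076 = 386.29 g.
At 85.20% yield, actual mass of H2SO4 = 386.29 × 0.8520 = 329.12 g.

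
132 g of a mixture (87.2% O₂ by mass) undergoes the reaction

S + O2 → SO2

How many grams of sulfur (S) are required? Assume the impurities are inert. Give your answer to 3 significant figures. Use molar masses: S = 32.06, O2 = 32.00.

115 g

Mass of pure O2 = 132 g × 0.872 = 115.1 g.
n(O2) = 115.1 g / 32.00 g/mol = 3.597 mol.
From the equation the O2:S mole ratio is 1:1, so n(S) = 3.597 × 1/1 = 3.597 mol.
Mass of S = 3.597 mol × 32.06 g/mol = 115.3 g.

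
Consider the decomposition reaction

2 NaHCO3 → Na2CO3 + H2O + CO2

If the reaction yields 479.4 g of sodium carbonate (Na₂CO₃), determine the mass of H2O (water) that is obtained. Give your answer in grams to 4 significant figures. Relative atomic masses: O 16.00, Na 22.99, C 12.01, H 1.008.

M(Na2CO3) = 2(22.99) + 12.01 + 3(16.00) = 105.99 g/mol.
M(H2O) = 2(1.008) + 16.00 = 18.016 g/mol.
n(Na2CO3) = 479.40 g / 105.99 g/mol = 4.5231 mol.
From the equation the Na2CO3:H2O mole ratio is 1:1, so n(H2O) = 4.5231 × 1/1 = 4.5231 mol.
Mass of H2O = 4.5231 mol × 18.016 g/mol = 81.488 g.

81.49 g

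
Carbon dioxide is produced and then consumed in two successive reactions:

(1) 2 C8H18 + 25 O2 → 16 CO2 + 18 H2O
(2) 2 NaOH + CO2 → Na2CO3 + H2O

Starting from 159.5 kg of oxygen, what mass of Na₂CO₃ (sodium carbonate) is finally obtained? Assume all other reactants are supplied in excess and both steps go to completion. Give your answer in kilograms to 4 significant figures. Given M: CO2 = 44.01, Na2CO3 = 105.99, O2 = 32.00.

159.5 kg = 159500 g.
n(O2) = 159500 / 32.00 = 4984.4 mol.
Step 1 gives a 25:16 ratio of O2 to CO2, so n(CO2) = 3190.0 mol.
In step 2 the CO2:Na2CO3 ratio is 1:1, so n(Na2CO3) = 3190.0 mol.
Mass of Na2CO3 = 3190.0 × 105.99 = 338110 g = 338.1 kg.

338.1 kg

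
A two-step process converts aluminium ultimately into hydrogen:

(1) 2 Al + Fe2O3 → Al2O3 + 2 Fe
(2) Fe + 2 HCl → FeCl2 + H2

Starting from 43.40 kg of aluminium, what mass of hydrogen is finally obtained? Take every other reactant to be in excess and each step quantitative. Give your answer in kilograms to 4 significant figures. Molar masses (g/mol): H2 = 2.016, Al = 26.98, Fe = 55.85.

3.243 kg

43.40 kg = 43400 g.
n(Al) = 43400 / 26.98 = 1608.6 mol.
Step 1 gives a 2:2 ratio of Al to Fe, so n(Fe) = 1608.6 mol.
In step 2 the Fe:H2 ratio is 1:1, so n(H2) = 1608.6 mol.
Mass of H2 = 1608.6 × 2.016 = 3242.9 g = 3.243 kg.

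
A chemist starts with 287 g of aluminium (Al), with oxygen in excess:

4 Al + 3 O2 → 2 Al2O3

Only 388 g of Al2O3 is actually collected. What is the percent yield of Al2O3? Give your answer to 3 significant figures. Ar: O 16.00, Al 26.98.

71.5 %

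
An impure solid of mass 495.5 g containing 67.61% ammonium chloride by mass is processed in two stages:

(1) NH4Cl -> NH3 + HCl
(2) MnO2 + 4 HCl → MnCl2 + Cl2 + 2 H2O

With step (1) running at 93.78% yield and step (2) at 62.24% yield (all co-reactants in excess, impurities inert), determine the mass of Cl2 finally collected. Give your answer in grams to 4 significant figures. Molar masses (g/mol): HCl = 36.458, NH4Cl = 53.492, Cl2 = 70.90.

64.79 g

Pure NH4Cl = 495.5 × 0.6761 = 335.01 g.
n(NH4Cl) = 335.01 / 53.492 = 6.2628 mol.
Step 1 (NH4Cl:HCl = 1:1): theoretical n(HCl) = 6.2628 mol; at 93.78% yield, n(HCl) = 5.8732 mol.
Step 2 (HCl:Cl2 = 4:1): theoretical n(Cl2) = 1.4683 mol, so theoretical mass = 1.4683 × 70.90 = 104.10 g.
At 62.24% yield, actual mass of Cl2 = 104.10 × 0.6224 = 64.794 g.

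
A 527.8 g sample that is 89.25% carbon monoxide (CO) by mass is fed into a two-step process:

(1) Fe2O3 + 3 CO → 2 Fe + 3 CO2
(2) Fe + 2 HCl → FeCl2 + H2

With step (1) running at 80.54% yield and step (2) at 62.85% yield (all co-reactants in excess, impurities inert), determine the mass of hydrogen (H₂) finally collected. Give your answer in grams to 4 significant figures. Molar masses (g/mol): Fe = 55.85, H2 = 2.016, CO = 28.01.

Pure CO = 527.8 × 0.8925 = 471.06 g.
n(CO) = 471.06 / 28.01 = 16.818 mol.
Step 1 (CO:Fe = 3:2): theoretical n(Fe) = 11.212 mol; at 80.54% yield, n(Fe) = 9.0299 mol.
Step 2 (Fe:H2 = 1:1): theoretical n(H2) = 9.0299 mol, so theoretical mass = 9.0299 × 2.016 = 18.204 g.
At 62.85% yield, actual mass of H2 = 18.204 × 0.6285 = 11.441 g.

11.44 g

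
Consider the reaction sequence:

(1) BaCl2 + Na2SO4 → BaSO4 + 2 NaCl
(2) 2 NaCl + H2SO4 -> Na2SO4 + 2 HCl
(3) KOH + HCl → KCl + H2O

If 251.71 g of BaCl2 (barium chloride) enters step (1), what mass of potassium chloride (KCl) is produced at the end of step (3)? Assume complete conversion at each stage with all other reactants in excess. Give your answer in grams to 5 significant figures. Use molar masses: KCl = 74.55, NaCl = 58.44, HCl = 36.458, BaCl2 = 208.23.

180.23 g

n(BaCl2) = 251.71 / 208.23 = 1.20881 mol.
Reaction (1): BaCl2→NaCl ratio 1:2 ⇒ n(NaCl) = 2.41762 mol.
Reaction (2): NaCl→HCl ratio 2:2 ⇒ n(HCl) = 2.41762 mol.
Reaction (3): HCl→KCl ratio 1:1 ⇒ n(KCl) = 2.41762 mol.
Mass of KCl = 2.41762 × 74.55 = 180.233 g.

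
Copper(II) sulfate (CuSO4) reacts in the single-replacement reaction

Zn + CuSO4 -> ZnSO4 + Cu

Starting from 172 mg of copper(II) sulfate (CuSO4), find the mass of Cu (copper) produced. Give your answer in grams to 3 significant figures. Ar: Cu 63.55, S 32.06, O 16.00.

0.0685 g

M(CuSO4) = 63.55 + 32.06 + 4(16.00) = 159.61 g/mol.
M(Cu) = 63.55 g/mol.
Convert: 172 mg = 0.1720 g.
n(CuSO4) = 0.1720 g / 159.61 g/mol = 0.001078 mol.
From the equation the CuSO4:Cu mole ratio is 1:1, so n(Cu) = 0.001078 × 1/1 = 0.001078 mol.
Mass of Cu = 0.001078 mol × 63.55 g/mol = 0.06848 g.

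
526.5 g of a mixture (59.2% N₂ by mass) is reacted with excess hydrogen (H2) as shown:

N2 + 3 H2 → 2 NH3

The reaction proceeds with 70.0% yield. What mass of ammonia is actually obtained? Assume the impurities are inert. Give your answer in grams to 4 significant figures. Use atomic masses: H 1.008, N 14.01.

265.3 g

Pure N2 available = 526.5 g × 0.592 = 311.69 g.
M(N2) = 2(14.01) = 28.02 g/mol.
M(NH3) = 14.01 + 3(1.008) = 17.034 g/mol.
n(N2) = 311.69 g / 28.02 g/mol = 11.124 mol.
From the equation the N2:NH3 mole ratio is 1:2, so n(NH3) = 11.124 × 2/1 = 22.248 mol.
Mass of NH3 = 22.248 mol × 17.034 g/mol = 378.96 g.
Actual mass collected = 378.96 g × 0.700 = 265.28 g.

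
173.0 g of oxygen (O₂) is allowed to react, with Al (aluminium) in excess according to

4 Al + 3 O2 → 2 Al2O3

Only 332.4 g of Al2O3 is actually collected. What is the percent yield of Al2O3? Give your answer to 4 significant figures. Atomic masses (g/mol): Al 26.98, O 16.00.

M(O2) = 2(16.00) = 32.00 g/mol.
M(Al2O3) = 2(26.98) + 3(16.00) = 101.96 g/mol.
n(O2) = 173.00 g / 32.00 g/mol = 5.4062 mol.
From the equation the O2:Al2O3 mole ratio is 3:2, so n(Al2O3) = 5.4062 × 2/3 = 3.6042 mol.
Mass of Al2O3 = 3.6042 mol × 101.96 g/mol = 367.48 g.
This is the theoretical yield. Percent yield = 332.4 g / 367.48 g × 100% = 90.454%.

90.45 %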